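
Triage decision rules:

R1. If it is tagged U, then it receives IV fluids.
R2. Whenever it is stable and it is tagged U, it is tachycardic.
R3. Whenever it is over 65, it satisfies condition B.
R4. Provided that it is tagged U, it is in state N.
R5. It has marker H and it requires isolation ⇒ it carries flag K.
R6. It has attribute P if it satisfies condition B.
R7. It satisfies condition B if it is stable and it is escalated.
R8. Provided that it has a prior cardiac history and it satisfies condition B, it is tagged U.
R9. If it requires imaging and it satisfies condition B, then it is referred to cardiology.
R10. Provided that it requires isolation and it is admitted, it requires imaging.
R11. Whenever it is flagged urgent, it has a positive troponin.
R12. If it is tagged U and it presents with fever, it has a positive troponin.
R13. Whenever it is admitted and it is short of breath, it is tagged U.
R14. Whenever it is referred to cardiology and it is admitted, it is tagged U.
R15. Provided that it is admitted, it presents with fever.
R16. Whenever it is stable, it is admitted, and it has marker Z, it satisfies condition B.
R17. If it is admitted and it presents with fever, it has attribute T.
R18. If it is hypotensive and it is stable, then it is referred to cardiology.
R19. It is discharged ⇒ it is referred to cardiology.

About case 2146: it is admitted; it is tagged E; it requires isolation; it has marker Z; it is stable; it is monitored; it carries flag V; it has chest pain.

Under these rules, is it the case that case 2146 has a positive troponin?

By R10 (it requires isolation, it is admitted): it requires imaging.
By R15 (it is admitted): it presents with fever.
By R16 (it is stable, it is admitted, it has marker Z): it satisfies condition B.
By R9 (it requires imaging, it satisfies condition B): it is referred to cardiology.
By R14 (it is referred to cardiology, it is admitted): it is tagged U.
By R12 (it is tagged U, it presents with fever): it has a positive troponin.

Yes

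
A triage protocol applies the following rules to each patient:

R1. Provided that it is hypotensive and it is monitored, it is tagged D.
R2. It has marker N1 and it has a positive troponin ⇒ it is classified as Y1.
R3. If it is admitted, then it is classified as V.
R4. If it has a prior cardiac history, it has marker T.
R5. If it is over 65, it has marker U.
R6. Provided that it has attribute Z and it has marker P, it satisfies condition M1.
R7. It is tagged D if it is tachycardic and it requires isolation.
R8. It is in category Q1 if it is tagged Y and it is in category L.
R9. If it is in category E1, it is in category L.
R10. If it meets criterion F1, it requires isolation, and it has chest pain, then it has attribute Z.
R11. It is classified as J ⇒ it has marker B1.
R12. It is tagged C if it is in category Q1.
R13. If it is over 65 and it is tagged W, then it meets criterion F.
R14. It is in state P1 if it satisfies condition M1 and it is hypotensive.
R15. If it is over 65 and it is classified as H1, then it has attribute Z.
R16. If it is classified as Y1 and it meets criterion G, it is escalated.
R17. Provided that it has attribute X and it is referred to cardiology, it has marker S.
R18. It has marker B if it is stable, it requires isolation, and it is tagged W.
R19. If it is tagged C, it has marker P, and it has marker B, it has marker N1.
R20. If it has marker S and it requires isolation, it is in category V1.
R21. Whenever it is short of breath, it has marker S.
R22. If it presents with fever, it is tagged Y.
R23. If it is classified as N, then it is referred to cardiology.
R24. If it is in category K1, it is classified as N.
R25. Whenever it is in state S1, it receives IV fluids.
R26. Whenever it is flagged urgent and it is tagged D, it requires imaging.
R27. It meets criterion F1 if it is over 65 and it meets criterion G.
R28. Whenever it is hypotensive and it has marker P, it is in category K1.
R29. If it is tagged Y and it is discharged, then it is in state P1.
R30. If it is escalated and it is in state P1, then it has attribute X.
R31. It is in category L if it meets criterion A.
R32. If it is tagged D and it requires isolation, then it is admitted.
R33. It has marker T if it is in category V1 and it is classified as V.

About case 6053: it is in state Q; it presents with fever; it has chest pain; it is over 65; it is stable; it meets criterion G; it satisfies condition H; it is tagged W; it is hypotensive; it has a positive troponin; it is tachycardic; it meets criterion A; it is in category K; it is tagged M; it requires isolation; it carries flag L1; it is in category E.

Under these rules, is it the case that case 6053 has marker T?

No

Forward chaining from the given facts derives: has marker U, is tagged D, meets criterion F, has marker B, is tagged Y, meets criterion F1, is in category L, is admitted, is classified as V, is in category Q1, has attribute Z, is tagged C.
Rules concluding "it has marker T": R4 needs "it has a prior cardiac history"; R33 needs "it is in category V1" — none of these are established.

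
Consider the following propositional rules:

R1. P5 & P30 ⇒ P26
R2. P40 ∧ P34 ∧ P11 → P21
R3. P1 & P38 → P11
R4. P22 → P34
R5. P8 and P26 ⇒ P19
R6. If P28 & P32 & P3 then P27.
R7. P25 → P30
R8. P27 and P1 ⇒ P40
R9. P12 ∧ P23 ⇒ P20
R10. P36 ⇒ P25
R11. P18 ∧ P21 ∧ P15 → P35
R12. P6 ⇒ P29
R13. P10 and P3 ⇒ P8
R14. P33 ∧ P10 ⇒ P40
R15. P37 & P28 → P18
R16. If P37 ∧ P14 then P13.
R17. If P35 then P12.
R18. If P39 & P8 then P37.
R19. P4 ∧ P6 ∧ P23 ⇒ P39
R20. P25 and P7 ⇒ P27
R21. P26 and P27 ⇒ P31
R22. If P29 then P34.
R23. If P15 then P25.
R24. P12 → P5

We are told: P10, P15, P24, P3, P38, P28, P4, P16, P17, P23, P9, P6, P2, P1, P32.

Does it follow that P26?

P11  (by R3: P1, P38)
P27  (by R6: P28, P32, P3)
P40  (by R8: P27, P1)
P29  (by R12: P6)
P8  (by R13: P10, P3)
P39  (by R19: P4, P6, P23)
P34  (by R22: P29)
P25  (by R23: P15)
P21  (by R2: P40, P34, P11)
P30  (by R7: P25)
P37  (by R18: P39, P8)
P18  (by R15: P37, P28)
P35  (by R11: P18, P21, P15)
P12  (by R17: P35)
P5  (by R24: P12)
P26  (by R1: P5, P30)

Yes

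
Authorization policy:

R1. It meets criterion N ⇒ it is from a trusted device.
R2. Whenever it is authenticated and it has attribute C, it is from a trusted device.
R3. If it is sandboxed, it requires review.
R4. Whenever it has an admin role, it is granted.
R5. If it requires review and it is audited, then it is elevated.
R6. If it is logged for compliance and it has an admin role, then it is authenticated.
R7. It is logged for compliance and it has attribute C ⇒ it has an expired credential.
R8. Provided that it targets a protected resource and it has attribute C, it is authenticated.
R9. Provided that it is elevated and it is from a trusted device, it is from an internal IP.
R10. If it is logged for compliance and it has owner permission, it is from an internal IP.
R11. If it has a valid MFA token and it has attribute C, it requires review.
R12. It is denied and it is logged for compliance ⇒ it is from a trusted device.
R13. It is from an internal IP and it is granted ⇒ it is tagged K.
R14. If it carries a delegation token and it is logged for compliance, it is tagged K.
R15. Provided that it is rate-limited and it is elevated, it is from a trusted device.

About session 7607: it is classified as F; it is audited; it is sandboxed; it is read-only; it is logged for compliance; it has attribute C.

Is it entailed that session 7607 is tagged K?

No

Forward chaining from the given facts derives: requires review, is elevated, has an expired credential.
Rules concluding "it is tagged K": R13 needs "it is from an internal IP"; R14 needs "it carries a delegation token" — none of these are established.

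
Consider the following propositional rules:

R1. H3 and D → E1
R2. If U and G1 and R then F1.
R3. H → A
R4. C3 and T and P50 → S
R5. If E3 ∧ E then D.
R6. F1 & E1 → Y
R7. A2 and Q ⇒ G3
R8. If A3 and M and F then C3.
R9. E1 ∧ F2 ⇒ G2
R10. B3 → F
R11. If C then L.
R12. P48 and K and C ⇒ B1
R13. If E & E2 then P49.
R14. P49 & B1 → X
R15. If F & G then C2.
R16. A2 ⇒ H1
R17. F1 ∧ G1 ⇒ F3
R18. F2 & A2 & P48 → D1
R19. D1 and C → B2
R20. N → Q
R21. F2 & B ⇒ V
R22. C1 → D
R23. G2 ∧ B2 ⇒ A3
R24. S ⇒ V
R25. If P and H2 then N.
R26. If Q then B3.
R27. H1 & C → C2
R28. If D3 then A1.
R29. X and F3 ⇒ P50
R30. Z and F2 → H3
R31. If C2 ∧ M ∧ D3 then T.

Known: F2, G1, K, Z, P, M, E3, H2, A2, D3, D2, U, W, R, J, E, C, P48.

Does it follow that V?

Forward chaining from the given facts derives: F1, D, L, B1, H1, F3, D1, B2, N, C2, A1, H3, T, E1, Y, G2, Q, A3, B3, G3, F, C3.
Rules concluding V: R21 needs B; R24 needs S — none of these are established.

No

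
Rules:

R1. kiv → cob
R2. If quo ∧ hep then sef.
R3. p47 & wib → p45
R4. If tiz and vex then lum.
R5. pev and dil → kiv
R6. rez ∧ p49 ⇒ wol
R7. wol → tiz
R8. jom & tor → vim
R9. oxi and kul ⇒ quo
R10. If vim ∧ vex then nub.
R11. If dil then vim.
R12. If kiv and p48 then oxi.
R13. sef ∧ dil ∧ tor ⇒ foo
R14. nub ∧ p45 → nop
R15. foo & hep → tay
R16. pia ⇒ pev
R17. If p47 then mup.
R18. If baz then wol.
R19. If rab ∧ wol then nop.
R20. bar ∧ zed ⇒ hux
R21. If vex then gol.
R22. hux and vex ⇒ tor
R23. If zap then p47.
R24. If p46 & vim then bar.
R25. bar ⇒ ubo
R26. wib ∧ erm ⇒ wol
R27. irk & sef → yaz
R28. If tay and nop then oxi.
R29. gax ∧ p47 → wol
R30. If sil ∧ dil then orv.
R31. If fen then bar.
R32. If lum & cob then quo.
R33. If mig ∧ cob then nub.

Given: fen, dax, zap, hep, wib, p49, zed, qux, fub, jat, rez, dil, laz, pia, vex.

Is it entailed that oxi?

wol  (by R6: rez, p49)
tiz  (by R7: wol)
vim  (by R11: dil)
pev  (by R16: pia)
p47  (by R23: zap)
bar  (by R31: fen)
p45  (by R3: p47, wib)
lum  (by R4: tiz, vex)
kiv  (by R5: pev, dil)
nub  (by R10: vim, vex)
nop  (by R14: nub, p45)
hux  (by R20: bar, zed)
tor  (by R22: hux, vex)
cob  (by R1: kiv)
quo  (by R32: lum, cob)
sef  (by R2: quo, hep)
foo  (by R13: sef, dil, tor)
tay  (by R15: foo, hep)
oxi  (by R28: tay, nop)

Yes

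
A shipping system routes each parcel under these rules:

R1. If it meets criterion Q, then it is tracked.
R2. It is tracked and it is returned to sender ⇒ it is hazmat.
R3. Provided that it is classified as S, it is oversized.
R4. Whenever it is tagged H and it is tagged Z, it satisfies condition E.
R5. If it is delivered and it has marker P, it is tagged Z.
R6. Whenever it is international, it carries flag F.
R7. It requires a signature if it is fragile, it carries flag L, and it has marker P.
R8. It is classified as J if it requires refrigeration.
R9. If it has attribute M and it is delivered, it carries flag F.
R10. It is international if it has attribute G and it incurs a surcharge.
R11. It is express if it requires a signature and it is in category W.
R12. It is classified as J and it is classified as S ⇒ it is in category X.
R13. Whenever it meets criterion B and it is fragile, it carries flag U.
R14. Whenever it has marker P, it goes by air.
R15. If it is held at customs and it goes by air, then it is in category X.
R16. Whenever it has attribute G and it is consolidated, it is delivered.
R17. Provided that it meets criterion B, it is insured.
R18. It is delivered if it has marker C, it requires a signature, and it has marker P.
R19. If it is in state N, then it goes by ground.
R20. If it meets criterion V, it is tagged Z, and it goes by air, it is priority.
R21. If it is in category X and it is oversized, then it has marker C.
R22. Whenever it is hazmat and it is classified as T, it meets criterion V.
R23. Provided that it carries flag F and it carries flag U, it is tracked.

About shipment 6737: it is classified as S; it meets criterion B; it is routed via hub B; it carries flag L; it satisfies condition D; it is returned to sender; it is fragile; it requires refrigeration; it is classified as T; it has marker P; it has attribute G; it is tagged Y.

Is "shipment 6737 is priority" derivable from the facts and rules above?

Forward chaining from the given facts derives: is oversized, requires a signature, is classified as J, is in category X, carries flag U, goes by air, is insured, has marker C, is delivered, is tagged Z.
The only rule concluding "it is priority" is R20, which needs "it meets criterion V"; that is never established.

No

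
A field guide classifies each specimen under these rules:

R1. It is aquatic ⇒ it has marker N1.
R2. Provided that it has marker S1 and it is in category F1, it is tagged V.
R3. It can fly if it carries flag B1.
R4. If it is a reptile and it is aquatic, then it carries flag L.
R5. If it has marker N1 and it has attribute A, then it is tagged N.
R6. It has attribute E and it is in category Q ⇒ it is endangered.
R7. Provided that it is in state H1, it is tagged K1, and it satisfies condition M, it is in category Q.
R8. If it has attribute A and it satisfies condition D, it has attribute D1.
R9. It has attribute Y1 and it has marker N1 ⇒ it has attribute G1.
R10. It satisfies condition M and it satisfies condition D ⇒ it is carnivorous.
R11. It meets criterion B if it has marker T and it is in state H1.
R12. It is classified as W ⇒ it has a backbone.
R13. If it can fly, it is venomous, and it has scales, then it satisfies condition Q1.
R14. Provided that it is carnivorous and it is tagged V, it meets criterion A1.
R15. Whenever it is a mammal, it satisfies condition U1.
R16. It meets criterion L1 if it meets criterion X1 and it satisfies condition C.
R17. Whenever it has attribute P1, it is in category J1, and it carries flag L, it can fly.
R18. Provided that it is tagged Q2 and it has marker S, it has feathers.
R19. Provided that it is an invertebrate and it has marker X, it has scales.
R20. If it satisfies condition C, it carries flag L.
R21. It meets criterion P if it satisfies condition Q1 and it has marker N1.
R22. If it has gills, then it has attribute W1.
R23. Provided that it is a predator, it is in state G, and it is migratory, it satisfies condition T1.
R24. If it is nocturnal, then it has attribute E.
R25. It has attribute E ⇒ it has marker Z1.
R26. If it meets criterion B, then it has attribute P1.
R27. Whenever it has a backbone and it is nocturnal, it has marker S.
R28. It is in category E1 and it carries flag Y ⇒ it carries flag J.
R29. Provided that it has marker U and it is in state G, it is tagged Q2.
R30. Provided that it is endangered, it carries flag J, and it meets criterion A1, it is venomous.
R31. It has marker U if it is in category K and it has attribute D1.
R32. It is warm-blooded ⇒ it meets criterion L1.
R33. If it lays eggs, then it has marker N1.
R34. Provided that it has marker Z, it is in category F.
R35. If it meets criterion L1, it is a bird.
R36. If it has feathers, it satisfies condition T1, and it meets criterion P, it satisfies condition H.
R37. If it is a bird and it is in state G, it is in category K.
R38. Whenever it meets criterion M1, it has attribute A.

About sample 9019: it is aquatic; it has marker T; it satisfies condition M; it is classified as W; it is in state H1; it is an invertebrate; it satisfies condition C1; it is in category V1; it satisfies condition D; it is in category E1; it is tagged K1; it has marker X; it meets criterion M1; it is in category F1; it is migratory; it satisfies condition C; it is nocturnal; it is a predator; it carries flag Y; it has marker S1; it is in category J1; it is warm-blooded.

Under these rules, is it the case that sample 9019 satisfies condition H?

Forward chaining from the given facts derives: has marker N1, is tagged V, is in category Q, is carnivorous, meets criterion B, has a backbone, meets criterion A1, has scales, carries flag L, has attribute E, has marker Z1, has attribute P1, has marker S, carries flag J, meets criterion L1, is a bird, has attribute A, is tagged N, is endangered, has attribute D1, can fly, is venomous, satisfies condition Q1, meets criterion P.
The only rule concluding "it satisfies condition H" is R36, which needs "it has feathers"; that is never established.

No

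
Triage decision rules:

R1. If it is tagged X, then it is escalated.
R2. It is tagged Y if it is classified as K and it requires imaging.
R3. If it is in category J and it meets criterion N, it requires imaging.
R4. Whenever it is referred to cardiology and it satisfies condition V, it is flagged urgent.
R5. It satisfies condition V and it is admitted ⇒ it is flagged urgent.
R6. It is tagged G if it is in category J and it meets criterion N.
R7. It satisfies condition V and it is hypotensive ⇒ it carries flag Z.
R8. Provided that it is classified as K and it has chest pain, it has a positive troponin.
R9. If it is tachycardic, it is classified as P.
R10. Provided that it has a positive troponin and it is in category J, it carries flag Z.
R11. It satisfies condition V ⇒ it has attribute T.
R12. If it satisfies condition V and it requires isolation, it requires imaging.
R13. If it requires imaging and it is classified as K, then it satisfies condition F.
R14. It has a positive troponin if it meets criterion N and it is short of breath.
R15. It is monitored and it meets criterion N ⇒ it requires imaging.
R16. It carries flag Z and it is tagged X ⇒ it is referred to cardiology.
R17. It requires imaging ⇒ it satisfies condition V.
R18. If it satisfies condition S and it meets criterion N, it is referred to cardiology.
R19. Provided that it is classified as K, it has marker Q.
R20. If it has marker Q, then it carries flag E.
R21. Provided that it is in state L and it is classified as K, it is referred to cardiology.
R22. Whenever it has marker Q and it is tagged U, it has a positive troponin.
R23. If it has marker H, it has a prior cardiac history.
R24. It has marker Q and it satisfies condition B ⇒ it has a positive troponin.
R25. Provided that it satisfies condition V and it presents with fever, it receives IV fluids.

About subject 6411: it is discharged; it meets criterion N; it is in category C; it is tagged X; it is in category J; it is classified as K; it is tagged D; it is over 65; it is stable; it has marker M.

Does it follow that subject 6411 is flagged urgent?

No

Forward chaining from the given facts derives: is escalated, requires imaging, is tagged G, satisfies condition F, satisfies condition V, has marker Q, carries flag E, is tagged Y, has attribute T.
Rules concluding "it is flagged urgent": R4 needs "it is referred to cardiology"; R5 needs "it is admitted" — none of these are established.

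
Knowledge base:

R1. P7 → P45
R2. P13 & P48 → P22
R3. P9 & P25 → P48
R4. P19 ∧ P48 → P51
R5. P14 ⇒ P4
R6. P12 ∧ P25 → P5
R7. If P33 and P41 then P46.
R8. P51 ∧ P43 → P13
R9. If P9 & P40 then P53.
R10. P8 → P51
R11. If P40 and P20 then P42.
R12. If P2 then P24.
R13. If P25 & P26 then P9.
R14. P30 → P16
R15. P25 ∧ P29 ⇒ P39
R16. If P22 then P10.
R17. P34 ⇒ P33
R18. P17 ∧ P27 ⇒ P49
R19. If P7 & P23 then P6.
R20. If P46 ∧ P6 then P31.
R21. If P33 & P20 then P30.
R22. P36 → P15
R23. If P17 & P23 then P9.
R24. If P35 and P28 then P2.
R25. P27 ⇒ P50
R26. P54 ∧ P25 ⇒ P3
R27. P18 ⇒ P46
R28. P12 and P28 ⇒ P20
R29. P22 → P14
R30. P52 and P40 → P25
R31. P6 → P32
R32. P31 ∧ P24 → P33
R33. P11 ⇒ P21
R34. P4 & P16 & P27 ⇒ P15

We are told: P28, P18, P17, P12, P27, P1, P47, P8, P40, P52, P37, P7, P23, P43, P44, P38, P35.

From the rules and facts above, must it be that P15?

P51  (by R10: P8)
P6  (by R19: P7, P23)
P9  (by R23: P17, P23)
P2  (by R24: P35, P28)
P46  (by R27: P18)
P20  (by R28: P12, P28)
P25  (by R30: P52, P40)
P48  (by R3: P9, P25)
P13  (by R8: P51, P43)
P24  (by R12: P2)
P31  (by R20: P46, P6)
P33  (by R32: P31, P24)
P22  (by R2: P13, P48)
P30  (by R21: P33, P20)
P14  (by R29: P22)
P4  (by R5: P14)
P16  (by R14: P30)
P15  (by R34: P4, P16, P27)

Yes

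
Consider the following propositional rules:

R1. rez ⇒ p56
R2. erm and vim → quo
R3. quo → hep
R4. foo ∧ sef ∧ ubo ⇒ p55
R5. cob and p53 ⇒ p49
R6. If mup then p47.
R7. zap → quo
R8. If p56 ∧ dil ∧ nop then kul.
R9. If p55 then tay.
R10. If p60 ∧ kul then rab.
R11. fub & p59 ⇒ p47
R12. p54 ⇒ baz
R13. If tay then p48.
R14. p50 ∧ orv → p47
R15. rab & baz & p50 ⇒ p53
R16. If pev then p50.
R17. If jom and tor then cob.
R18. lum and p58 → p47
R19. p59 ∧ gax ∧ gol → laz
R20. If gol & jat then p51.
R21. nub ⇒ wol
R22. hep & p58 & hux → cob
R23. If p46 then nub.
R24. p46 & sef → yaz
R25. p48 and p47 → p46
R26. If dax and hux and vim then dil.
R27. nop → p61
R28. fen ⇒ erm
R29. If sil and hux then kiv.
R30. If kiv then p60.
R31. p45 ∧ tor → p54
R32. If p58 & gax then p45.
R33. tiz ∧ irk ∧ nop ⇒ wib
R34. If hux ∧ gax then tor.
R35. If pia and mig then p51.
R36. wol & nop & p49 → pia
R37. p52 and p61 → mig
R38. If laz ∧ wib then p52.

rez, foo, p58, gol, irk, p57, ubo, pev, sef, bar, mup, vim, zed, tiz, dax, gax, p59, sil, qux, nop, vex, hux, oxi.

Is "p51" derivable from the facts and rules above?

Forward chaining from the given facts derives: p56, p55, p47, tay, p48, p50, laz, p46, dil, p61, kiv, p60, p45, wib, tor, p52, kul, rab, nub, yaz, p54, mig, baz, p53, wol.
Rules concluding p51: R20 needs jat; R35 needs pia — none of these are established.

No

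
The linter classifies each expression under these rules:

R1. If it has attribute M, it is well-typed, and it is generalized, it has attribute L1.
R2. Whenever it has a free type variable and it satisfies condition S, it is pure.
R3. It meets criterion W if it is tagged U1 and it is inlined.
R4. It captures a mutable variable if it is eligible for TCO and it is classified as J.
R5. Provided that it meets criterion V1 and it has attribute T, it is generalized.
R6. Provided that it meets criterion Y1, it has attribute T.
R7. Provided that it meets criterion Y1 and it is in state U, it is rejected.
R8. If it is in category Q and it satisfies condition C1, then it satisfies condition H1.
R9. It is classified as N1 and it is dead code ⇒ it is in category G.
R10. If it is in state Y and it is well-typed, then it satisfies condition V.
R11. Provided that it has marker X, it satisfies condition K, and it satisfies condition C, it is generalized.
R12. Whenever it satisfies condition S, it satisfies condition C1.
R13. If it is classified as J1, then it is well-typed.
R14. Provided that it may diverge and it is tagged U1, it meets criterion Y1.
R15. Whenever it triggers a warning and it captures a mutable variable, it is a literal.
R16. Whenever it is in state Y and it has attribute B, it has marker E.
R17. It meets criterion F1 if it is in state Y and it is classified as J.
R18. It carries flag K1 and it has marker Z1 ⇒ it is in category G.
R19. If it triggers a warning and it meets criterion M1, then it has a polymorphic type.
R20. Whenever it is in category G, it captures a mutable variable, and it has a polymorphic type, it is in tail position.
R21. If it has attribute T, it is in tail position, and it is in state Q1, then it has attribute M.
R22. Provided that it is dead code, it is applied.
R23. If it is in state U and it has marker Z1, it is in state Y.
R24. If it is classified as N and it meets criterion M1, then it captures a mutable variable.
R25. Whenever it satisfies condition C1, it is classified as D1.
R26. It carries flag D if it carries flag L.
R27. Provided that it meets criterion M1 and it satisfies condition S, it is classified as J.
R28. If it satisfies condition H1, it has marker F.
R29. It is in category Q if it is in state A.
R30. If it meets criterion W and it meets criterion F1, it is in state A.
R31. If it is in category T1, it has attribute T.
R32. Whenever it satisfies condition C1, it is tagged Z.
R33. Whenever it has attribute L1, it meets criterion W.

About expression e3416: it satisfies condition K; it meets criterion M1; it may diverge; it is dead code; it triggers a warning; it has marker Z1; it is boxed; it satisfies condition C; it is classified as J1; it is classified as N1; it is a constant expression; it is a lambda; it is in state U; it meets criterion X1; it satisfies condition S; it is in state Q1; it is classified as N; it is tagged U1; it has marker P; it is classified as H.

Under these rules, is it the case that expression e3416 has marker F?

Forward chaining from the given facts derives: is in category G, satisfies condition C1, is well-typed, meets criterion Y1, has a polymorphic type, is applied, is in state Y, captures a mutable variable, is classified as D1, is classified as J, is tagged Z, has attribute T, is rejected, satisfies condition V, is a literal, meets criterion F1, is in tail position, has attribute M.
The only rule concluding "it has marker F" is R28, which needs "it satisfies condition H1"; that is never established.

No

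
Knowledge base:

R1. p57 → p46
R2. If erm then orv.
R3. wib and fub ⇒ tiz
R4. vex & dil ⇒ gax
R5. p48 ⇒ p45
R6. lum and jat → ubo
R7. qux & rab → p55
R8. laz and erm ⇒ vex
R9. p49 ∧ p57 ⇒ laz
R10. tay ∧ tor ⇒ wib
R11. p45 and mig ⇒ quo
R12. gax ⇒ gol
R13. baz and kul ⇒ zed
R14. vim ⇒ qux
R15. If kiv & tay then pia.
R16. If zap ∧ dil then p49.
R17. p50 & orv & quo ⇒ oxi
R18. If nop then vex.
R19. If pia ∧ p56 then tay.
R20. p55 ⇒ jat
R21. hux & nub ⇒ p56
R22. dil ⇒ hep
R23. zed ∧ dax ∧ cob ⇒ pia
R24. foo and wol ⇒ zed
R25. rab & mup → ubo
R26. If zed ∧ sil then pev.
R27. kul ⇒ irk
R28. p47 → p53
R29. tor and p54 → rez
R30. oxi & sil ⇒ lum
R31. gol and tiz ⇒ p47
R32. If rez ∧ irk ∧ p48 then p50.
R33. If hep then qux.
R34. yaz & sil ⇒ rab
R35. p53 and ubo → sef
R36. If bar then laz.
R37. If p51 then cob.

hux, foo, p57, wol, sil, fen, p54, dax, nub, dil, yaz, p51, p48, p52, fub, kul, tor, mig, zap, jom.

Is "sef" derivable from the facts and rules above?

No

Forward chaining from the given facts derives: p46, p45, quo, p49, p56, hep, zed, pev, irk, rez, p50, qux, rab, cob, p55, laz, jat, pia, tay, wib, tiz.
The only rule concluding sef is R35, which needs p53; that is never established.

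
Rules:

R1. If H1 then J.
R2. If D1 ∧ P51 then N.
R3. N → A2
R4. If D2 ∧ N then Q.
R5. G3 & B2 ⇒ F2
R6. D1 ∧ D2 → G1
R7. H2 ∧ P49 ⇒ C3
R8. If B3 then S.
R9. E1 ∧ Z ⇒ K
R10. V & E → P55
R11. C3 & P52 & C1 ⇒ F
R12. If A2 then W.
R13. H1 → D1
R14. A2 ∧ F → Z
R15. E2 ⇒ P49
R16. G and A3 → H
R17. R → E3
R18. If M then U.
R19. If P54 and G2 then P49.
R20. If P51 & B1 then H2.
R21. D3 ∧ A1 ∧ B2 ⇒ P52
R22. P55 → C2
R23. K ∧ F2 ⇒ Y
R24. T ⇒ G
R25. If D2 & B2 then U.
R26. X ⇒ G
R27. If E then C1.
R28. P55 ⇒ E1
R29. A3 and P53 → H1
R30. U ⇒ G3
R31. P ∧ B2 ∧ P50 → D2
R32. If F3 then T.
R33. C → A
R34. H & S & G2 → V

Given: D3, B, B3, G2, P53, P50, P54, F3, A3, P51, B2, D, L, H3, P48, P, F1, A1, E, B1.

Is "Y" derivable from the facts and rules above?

Yes

S  (by R8: B3)
P49  (by R19: P54, G2)
H2  (by R20: P51, B1)
P52  (by R21: D3, A1, B2)
C1  (by R27: E)
H1  (by R29: A3, P53)
D2  (by R31: P, B2, P50)
T  (by R32: F3)
C3  (by R7: H2, P49)
F  (by R11: C3, P52, C1)
D1  (by R13: H1)
G  (by R24: T)
U  (by R25: D2, B2)
G3  (by R30: U)
N  (by R2: D1, P51)
A2  (by R3: N)
F2  (by R5: G3, B2)
Z  (by R14: A2, F)
H  (by R16: G, A3)
V  (by R34: H, S, G2)
P55  (by R10: V, E)
E1  (by R28: P55)
K  (by R9: E1, Z)
Y  (by R23: K, F2)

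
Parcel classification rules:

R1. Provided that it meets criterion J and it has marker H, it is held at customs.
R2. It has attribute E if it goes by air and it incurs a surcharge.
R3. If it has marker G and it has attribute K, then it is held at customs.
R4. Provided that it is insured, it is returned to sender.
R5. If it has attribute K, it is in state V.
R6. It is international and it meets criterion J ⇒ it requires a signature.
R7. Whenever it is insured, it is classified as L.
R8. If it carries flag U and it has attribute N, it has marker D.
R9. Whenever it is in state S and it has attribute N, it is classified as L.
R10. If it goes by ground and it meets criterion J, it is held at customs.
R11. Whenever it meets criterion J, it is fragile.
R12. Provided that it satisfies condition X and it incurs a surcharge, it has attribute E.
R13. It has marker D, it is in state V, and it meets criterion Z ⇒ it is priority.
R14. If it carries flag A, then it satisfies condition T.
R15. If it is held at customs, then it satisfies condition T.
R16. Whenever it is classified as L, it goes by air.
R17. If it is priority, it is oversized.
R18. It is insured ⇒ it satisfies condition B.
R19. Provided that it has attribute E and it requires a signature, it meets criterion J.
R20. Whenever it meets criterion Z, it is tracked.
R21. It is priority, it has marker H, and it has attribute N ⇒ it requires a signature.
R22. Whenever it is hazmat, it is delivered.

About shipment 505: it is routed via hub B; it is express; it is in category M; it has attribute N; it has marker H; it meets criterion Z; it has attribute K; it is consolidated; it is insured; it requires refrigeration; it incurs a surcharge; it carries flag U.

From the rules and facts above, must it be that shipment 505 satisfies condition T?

By R5 (it has attribute K): it is in state V.
By R7 (it is insured): it is classified as L.
By R8 (it carries flag U, it has attribute N): it has marker D.
By R13 (it has marker D, it is in state V, it meets criterion Z): it is priority.
By R16 (it is classified as L): it goes by air.
By R21 (it is priority, it has marker H, it has attribute N): it requires a signature.
By R2 (it goes by air, it incurs a surcharge): it has attribute E.
By R19 (it has attribute E, it requires a signature): it meets criterion J.
By R1 (it meets criterion J, it has marker H): it is held at customs.
By R15 (it is held at customs): it satisfies condition T.

Yes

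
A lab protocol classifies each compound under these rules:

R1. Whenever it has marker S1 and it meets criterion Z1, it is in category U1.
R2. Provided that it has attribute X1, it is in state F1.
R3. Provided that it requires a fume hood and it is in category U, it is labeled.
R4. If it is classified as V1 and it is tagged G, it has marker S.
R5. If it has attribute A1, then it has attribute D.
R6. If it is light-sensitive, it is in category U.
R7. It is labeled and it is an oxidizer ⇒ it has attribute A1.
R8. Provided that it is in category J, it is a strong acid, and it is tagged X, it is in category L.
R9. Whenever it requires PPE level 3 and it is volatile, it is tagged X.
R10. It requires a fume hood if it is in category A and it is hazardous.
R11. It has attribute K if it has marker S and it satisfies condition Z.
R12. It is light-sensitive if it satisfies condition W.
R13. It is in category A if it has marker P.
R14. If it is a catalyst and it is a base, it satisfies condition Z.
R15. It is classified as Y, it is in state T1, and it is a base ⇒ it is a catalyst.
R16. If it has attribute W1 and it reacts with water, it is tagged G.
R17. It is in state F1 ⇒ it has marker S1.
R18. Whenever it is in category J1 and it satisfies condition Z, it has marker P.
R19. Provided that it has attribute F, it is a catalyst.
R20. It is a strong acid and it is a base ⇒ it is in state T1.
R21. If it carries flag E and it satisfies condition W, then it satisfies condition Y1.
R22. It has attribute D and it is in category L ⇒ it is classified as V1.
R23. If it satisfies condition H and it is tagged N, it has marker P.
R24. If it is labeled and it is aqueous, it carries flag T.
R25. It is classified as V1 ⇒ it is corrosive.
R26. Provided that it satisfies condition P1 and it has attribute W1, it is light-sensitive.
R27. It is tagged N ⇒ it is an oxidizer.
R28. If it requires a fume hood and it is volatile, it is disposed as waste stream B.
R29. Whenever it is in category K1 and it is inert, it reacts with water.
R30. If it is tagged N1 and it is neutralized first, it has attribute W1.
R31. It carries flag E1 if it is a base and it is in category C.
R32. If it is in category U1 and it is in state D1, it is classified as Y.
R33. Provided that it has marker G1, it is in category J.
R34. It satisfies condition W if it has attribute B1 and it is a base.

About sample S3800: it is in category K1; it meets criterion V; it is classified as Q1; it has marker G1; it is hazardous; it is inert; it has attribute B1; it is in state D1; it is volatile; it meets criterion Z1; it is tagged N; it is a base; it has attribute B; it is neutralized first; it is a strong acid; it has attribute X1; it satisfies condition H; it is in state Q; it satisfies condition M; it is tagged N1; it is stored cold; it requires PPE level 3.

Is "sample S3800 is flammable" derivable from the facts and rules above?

Forward chaining from the given facts derives: is in state F1, is tagged X, has marker S1, is in state T1, has marker P, is an oxidizer, reacts with water, has attribute W1, is in category J, satisfies condition W, is in category U1, is in category L, is light-sensitive, is in category A, is tagged G, is classified as Y, is in category U, requires a fume hood, is a catalyst, is disposed as waste stream B, is labeled, has attribute A1, satisfies condition Z, has attribute D, is classified as V1, is corrosive, has marker S, has attribute K.
No rule has "it is flammable" as its conclusion, and it is not among the given facts.

No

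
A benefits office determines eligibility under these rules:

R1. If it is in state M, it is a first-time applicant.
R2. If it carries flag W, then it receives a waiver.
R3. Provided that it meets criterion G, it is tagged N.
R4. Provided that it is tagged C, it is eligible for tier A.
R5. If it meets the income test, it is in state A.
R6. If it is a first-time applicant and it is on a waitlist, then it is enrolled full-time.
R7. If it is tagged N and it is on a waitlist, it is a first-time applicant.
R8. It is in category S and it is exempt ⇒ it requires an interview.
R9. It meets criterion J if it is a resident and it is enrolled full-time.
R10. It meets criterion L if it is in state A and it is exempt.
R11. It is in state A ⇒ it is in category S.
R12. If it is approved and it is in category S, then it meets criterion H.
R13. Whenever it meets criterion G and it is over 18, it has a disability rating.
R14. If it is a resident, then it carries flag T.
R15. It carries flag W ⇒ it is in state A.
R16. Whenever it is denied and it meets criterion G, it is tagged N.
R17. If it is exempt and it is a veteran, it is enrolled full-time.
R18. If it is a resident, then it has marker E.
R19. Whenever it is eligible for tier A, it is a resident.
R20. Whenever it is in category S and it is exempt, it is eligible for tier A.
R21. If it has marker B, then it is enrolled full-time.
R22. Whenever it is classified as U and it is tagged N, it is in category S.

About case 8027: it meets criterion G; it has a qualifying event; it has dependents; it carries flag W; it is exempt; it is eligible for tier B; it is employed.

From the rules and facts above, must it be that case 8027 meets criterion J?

No

Forward chaining from the given facts derives: receives a waiver, is tagged N, is in state A, meets criterion L, is in category S, is eligible for tier A, requires an interview, is a resident, carries flag T, has marker E.
The only rule concluding "it meets criterion J" is R9, which needs "it is enrolled full-time"; that is never established.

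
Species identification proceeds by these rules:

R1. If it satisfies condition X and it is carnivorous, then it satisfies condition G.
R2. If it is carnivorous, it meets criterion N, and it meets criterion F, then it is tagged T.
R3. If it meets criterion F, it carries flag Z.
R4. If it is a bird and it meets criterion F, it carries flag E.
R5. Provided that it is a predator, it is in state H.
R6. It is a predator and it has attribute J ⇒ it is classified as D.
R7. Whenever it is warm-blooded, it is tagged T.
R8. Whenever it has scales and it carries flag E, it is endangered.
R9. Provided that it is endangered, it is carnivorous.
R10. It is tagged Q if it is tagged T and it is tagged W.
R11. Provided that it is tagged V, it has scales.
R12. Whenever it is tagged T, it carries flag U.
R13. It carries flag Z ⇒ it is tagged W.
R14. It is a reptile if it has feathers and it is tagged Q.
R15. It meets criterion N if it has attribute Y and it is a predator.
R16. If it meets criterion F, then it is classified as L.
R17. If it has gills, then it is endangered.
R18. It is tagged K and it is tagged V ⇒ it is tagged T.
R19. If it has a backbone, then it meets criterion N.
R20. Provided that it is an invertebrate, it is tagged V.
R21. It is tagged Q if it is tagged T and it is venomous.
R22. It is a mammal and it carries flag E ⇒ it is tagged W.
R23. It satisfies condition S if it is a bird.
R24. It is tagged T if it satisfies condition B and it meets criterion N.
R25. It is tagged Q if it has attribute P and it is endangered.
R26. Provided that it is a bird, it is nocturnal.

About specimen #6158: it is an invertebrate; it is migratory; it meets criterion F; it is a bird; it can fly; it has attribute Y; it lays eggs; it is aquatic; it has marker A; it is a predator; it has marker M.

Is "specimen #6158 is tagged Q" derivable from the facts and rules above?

Yes

By R3 (it meets criterion F): it carries flag Z.
By R4 (it is a bird, it meets criterion F): it carries flag E.
By R13 (it carries flag Z): it is tagged W.
By R15 (it has attribute Y, it is a predator): it meets criterion N.
By R20 (it is an invertebrate): it is tagged V.
By R11 (it is tagged V): it has scales.
By R8 (it has scales, it carries flag E): it is endangered.
By R9 (it is endangered): it is carnivorous.
By R2 (it is carnivorous, it meets criterion N, it meets criterion F): it is tagged T.
By R10 (it is tagged T, it is tagged W): it is tagged Q.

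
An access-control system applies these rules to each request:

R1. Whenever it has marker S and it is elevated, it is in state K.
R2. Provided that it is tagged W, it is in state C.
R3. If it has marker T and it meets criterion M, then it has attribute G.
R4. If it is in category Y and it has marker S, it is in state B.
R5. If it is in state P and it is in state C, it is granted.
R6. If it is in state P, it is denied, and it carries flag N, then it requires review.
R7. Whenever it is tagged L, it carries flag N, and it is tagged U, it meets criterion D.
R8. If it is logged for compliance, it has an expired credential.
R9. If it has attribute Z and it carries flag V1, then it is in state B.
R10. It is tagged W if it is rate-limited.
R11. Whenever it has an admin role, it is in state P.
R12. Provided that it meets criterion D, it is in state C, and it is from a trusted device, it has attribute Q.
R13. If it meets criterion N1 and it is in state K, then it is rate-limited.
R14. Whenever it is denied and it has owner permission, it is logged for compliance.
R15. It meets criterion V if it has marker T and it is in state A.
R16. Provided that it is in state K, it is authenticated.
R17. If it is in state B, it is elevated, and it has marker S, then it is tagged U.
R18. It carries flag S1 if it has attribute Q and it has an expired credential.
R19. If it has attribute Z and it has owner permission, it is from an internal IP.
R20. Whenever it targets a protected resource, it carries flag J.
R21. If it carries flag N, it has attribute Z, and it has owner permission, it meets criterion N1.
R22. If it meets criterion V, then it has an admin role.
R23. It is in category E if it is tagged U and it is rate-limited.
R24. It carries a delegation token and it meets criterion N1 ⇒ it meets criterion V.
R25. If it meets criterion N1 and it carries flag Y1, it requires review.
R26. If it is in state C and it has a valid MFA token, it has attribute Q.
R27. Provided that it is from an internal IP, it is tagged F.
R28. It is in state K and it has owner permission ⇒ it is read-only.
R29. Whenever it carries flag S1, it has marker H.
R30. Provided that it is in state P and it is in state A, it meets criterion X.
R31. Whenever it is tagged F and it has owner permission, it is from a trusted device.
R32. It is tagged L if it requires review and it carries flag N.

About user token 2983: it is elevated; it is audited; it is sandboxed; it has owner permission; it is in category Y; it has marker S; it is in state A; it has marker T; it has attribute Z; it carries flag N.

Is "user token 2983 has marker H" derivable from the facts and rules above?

Forward chaining from the given facts derives: is in state K, is in state B, meets criterion V, is authenticated, is tagged U, is from an internal IP, meets criterion N1, has an admin role, is tagged F, is read-only, is from a trusted device, is in state P, is rate-limited, is in category E, meets criterion X, is tagged W, is in state C, is granted.
The only rule concluding "it has marker H" is R29, which needs "it carries flag S1"; that is never established.

No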